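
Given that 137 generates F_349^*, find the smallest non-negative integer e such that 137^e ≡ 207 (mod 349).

124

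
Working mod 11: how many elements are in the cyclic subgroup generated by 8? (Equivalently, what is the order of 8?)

The order of 8 must divide p − 1 = 10 = 2 · 5.
Divisors: 1, 2, 5, 10.
Check each in increasing order: 8^1 ≡ 8;  8^2 ≡ 9;  8^5 ≡ 10;  8^10 ≡ 1.
Smallest exponent giving 1 is 10.

10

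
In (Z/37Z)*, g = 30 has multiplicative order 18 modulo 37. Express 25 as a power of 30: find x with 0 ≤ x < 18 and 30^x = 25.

11

Successive powers of 30 modulo 37:
  30^0=1  30^1=30  30^2=12  30^3=27  30^4=33  30^5=28
  30^6=26  30^7=3  30^8=16  30^9=36  30^10=7  30^11=25
So 30^11 ≡ 25 (mod 37), giving x = 11.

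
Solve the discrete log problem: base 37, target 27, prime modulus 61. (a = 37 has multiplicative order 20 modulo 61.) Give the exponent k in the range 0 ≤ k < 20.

Successive powers of 37 modulo 61:
  37^0=1  37^1=37  37^2=27
So 37^2 ≡ 27 (mod 61), giving k = 2.

2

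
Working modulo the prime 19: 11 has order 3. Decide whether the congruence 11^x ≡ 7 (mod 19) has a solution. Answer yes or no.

⟨11⟩ has order 3; its elements mod 19 are {1, 7, 11}.
7 is in this set.

yes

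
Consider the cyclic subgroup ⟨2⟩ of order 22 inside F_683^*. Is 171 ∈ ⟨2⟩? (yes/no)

yes

⟨2⟩ has order 22; its elements mod 683 are {1, 2, 4, 8, 16, 32, 64, 128, 171, 256, 341, 342, 427, 512, 555, 619, 651, 667, 675, 679, 681, 682}.
171 is in this set.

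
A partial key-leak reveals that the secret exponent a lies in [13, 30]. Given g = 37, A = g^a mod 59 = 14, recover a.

13

Compute 37^13 mod 59 = 14, then multiply by 37 repeatedly:
  37^13=14
Found 14 at exponent 13.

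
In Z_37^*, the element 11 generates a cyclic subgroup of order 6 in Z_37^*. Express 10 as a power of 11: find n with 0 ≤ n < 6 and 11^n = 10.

2

Successive powers of 11 modulo 37:
  11^0=1  11^1=11  11^2=10
So 11^2 ≡ 10 (mod 37), giving n = 2.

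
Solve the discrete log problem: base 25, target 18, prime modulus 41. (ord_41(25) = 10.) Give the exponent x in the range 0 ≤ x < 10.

Successive powers of 25 modulo 41:
  25^0=1  25^1=25  25^2=10  25^3=4  25^4=18
So 25^4 ≡ 18 (mod 41), giving x = 4.

4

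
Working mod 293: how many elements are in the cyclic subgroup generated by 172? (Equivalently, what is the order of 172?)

73

The order of 172 must divide p − 1 = 292 = 2^2 · 73.
Divisors: 1, 2, 4, 73, 146, 292.
Check each in increasing order: 172^1 ≡ 172;  172^2 ≡ 284;  172^4 ≡ 81;  172^73 ≡ 1.
Smallest exponent giving 1 is 73.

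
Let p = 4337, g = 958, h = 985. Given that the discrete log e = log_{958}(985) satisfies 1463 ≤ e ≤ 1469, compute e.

1468

Compute 958^1463 mod 4337 = 1343, then multiply by 958 repeatedly:
  958^1463=1343  958^1464=2842  958^1465=3337  958^1466=477  958^1467=1581
  958^1468=985
Found 985 at exponent 1468.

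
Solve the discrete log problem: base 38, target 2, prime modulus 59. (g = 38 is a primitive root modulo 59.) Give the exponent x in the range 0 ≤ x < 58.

3

Baby-step giant-step with m = ceil(sqrt(58)) = 8.
Baby table (38^j mod 59 for j=0..7):
  0:1  1:38  2:28  3:2  4:17  5:56  6:4  7:34
Giant step factor: 38^(-8) ≡ 49 (mod 59).
Scan 2·49^i mod 59 for i = 0, 1, …:
  i=0: 2
Match at i=0, j=3: x = 0·8 + 3 = 3.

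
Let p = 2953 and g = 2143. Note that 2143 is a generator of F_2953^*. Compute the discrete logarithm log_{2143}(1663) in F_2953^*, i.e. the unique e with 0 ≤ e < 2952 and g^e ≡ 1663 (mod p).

1912

Baby-step giant-step with m = ceil(sqrt(2952)) = 55.
Baby table (2143^j mod 2953 for j=0..54):
  0:1  1:2143  2:534  3:1551  4:1668  5:1394  6:1859  7:240
  8:498  9:1181  10:162  11:1665  12:871  13:257  14:1493  15:1400
  16:2905  17:491  18:945  19:2330  20:2620  21:1007  22:2311  23:292
  24:2673  25:2372  26:1083  27:2764  28:2487  29:2429  30:2161  31:719
  32:2304  33:56  34:1888  35:374  36:1219  37:1865  38:1286  39:749
  40:1628  41:1311  42:1170  43:213  44:1697  45:1528  46:2580  47:924
  48:1622  49:265  50:919  51:2719  52:548  53:2023  54:285
Giant step factor: 2143^(-55) ≡ 2478 (mod 2953).
Scan 1663·2478^i mod 2953 for i = 0, 1, …:
  i=0: 1663   i=1: 1479   i=2: 289   i=3: 1516
  i=4: 432   i=5: 1510   i=6: 329   i=7: 234
  i=8: 1064   i=9: 2516     …   i=33: 1645
  i=34: 1170
Match at i=34, j=42: e = 34·55 + 42 = 1912.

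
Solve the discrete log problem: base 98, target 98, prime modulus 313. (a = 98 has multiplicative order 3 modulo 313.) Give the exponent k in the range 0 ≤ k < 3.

Successive powers of 98 modulo 313:
  98^0=1  98^1=98
So 98^1 ≡ 98 (mod 313), giving k = 1.

1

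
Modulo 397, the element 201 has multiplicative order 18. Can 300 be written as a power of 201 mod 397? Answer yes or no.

no

⟨201⟩ has order 18; its elements mod 397 are {1, 14, 34, 35, 79, 85, 93, 111, 196, 201, 286, 304, 312, 318, 362, 363, 383, 396}.
300 is not in this set.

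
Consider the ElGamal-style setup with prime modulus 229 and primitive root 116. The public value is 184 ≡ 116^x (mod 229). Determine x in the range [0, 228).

196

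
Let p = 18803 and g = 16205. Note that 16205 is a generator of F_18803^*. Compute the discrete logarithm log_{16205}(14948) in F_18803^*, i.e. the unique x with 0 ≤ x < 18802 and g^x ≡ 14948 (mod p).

6572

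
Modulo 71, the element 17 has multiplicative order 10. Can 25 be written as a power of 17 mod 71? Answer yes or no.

yes

⟨17⟩ has order 10; its elements mod 71 are {1, 5, 14, 17, 25, 46, 54, 57, 66, 70}.
25 is in this set.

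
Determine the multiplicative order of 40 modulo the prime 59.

The order of 40 must divide p − 1 = 58 = 2 · 29.
Divisors: 1, 2, 29, 58.
Check each in increasing order: 40^1 ≡ 40;  40^2 ≡ 7;  40^29 ≡ 58;  40^58 ≡ 1.
Smallest exponent giving 1 is 58.

58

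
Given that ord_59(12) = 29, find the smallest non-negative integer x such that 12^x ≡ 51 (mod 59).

14

Successive powers of 12 modulo 59:
  12^0=1  12^1=12  12^2=26  12^3=17  12^4=27  12^5=29
  12^6=53  12^7=46  12^8=21  12^9=16  12^10=15  12^11=3
  12^12=36  12^13=19  12^14=51
So 12^14 ≡ 51 (mod 59), giving x = 14.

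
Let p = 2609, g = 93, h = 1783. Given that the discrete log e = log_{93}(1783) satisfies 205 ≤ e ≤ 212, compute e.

Compute 93^205 mod 2609 = 973, then multiply by 93 repeatedly:
  93^205=973  93^206=1783
Found 1783 at exponent 206.

206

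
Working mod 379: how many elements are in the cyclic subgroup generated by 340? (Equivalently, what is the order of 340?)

The order of 340 must divide p − 1 = 378 = 2 · 3^3 · 7.
Divisors: 1, 2, 3, 6, 7, 9, 14, 18, 21, 27, 42, 54, 63, 126, 189, 378.
Check each in increasing order: 340^1 ≡ 340;  340^2 ≡ 5;  340^3 ≡ 184;  340^6 ≡ 125;  340^7 ≡ 52;  340^9 ≡ 260;  340^14 ≡ 51;  340^18 ≡ 138;  340^21 ≡ 378;  340^27 ≡ 254;  340^42 ≡ 1.
Smallest exponent giving 1 is 42.

42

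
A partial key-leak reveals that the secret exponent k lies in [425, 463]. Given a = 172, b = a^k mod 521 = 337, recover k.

441

Compute 172^425 mod 521 = 181, then multiply by 172 repeatedly:
  172^425=181  172^426=393  172^427=387  172^428=397  172^429=33
  172^430=466  172^431=439  172^432=484  172^433=409  172^434=13
  172^435=152  172^436=94  172^437=17  172^438=319  172^439=163
  172^440=423  172^441=337
Found 337 at exponent 441.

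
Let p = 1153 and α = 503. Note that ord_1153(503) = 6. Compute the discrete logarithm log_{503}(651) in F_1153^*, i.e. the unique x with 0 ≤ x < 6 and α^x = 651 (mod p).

5

Successive powers of 503 modulo 1153:
  503^0=1  503^1=503  503^2=502  503^3=1152  503^4=650  503^5=651
So 503^5 ≡ 651 (mod 1153), giving x = 5.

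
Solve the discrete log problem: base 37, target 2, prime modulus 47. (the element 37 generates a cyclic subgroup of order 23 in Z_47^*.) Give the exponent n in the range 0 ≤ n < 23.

7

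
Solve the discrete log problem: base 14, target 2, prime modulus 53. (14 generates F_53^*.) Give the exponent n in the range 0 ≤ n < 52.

Baby-step giant-step with m = ceil(sqrt(52)) = 8.
Baby table (14^j mod 53 for j=0..7):
  0:1  1:14  2:37  3:41  4:44  5:33  6:38  7:2
Giant step factor: 14^(-8) ≡ 36 (mod 53).
Scan 2·36^i mod 53 for i = 0, 1, …:
  i=0: 2
Match at i=0, j=7: n = 0·8 + 7 = 7.

7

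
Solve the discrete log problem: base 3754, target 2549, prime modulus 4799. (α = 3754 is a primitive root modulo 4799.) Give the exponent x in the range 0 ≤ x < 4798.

4605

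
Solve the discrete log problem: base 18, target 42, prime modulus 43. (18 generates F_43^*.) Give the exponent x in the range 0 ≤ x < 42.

Successive powers of 18 modulo 43:
  18^0=1  18^1=18  18^2=23  18^3=27  18^4=13  18^5=19
  18^6=41  18^7=7  18^8=40  18^9=32  18^10=17  18^11=5
  18^12=4  18^13=29  18^14=6  18^15=22  18^16=9  18^17=33
  18^18=35  18^19=28  18^20=31  18^21=42
So 18^21 ≡ 42 (mod 43), giving x = 21.

21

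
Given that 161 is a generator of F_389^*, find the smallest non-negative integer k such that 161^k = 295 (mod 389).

214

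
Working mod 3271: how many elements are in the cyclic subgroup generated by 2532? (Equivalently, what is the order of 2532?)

3270

The order of 2532 must divide p − 1 = 3270 = 2 · 3 · 5 · 109.
Divisors: 1, 2, 3, 5, 6, 10, 15, 30, 109, 218, 327, 545, 654, 1090, 1635, 3270.
Check each in increasing order: 2532^1 ≡ 2532;  2532^2 ≡ 3135;  2532^3 ≡ 2374;  2532^5 ≡ 965;  2532^6 ≡ 3214;  2532^10 ≡ 2261;  2532^15 ≡ 108;  2532^30 ≡ 1851;  2532^109 ≡ 2930;  2532^218 ≡ 1796;  2532^327 ≡ 2512;  2532^545 ≡ 843;  2532^654 ≡ 385;  2532^1090 ≡ 842;  2532^1635 ≡ 3270;  2532^3270 ≡ 1.
Smallest exponent giving 1 is 3270.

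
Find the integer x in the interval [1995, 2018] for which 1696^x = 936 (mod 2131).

2007

Compute 1696^1995 mod 2131 = 1563, then multiply by 1696 repeatedly:
  1696^1995=1563  1696^1996=2015  1696^1997=1447  1696^1998=1331  1696^1999=647
  1696^2000=1978  1696^2001=494  1696^2002=341  1696^2003=835  1696^2004=1176
  1696^2005=2011  1696^2006=1056  1696^2007=936
Found 936 at exponent 2007.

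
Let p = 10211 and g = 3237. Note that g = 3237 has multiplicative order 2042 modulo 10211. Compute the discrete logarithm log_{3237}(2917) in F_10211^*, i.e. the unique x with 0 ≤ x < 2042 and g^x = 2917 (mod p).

Baby-step giant-step with m = ceil(sqrt(2042)) = 46.
Baby table (3237^j mod 10211 for j=0..45):
  0:1  1:3237  2:1683  3:5408  4:4042  5:3663  6:2160  7:7596
  8:164  9:10107  10:315  11:8766  12:9384  13:8494  14:7066  15:2
  16:6474  17:3366  18:605  19:8084  20:7326  21:4320  22:4981  23:328
  24:10003  25:630  26:7321  27:8557  28:6777  29:3921  30:4  31:2737
  32:6732  33:1210  34:5957  35:4441  36:8640  37:9962  38:656  39:9795
  40:1260  41:4431  42:6903  43:3343  44:7842  45:8
Giant step factor: 3237^(-46) ≡ 1718 (mod 10211).
Scan 2917·1718^i mod 10211 for i = 0, 1, …:
  i=0: 2917   i=1: 8016   i=2: 7060   i=3: 8623
  i=4: 8364   i=5: 2475   i=6: 4274   i=7: 1023
  i=8: 1222   i=9: 6141     …   i=19: 5248
  i=20: 9962
Match at i=20, j=37: x = 20·46 + 37 = 957.

957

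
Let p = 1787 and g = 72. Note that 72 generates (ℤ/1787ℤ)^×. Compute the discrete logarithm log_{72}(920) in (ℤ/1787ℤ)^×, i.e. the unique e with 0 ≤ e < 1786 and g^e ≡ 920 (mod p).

1169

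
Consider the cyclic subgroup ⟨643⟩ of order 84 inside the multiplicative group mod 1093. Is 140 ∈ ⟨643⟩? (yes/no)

140 ∈ ⟨643⟩ iff 140^84 ≡ 1 (mod 1093), since |⟨643⟩| = 84.
140^84 mod 1093 = 814.
Since 814 ≠ 1, 140 does not lie in the subgroup.

no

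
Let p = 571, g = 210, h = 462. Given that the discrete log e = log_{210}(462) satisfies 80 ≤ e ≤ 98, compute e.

95

Compute 210^80 mod 571 = 539, then multiply by 210 repeatedly:
  210^80=539  210^81=132  210^82=312  210^83=426  210^84=384
  210^85=129  210^86=253  210^87=27  210^88=531  210^89=165
  210^90=390  210^91=247  210^92=480  210^93=304  210^94=459
  210^95=462
Found 462 at exponent 95.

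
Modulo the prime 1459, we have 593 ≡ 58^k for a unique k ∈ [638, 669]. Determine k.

643

Compute 58^638 mod 1459 = 24, then multiply by 58 repeatedly:
  58^638=24  58^639=1392  58^640=491  58^641=757  58^642=136
  58^643=593
Found 593 at exponent 643.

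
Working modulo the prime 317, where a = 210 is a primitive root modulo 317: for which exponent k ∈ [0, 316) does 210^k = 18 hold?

Baby-step giant-step with m = ceil(sqrt(316)) = 18.
Baby table (210^j mod 317 for j=0..17):
  0:1  1:210  2:37  3:162  4:101  5:288  6:250  7:195
  8:57  9:241  10:207  11:41  12:51  13:249  14:302  15:20
  16:79  17:106
Giant step factor: 210^(-18) ≡ 77 (mod 317).
Scan 18·77^i mod 317 for i = 0, 1, …:
  i=0: 18   i=1: 118   i=2: 210
Match at i=2, j=1: k = 2·18 + 1 = 37.

37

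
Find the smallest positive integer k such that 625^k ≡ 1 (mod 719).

359

The order of 625 must divide p − 1 = 718 = 2 · 359.
Divisors: 1, 2, 359, 718.
Check each in increasing order: 625^1 ≡ 625;  625^2 ≡ 208;  625^359 ≡ 1.
Smallest exponent giving 1 is 359.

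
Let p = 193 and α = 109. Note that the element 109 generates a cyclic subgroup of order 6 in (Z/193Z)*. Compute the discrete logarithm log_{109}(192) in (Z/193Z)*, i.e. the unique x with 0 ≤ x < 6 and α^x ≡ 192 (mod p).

Successive powers of 109 modulo 193:
  109^0=1  109^1=109  109^2=108  109^3=192
So 109^3 ≡ 192 (mod 193), giving x = 3.

3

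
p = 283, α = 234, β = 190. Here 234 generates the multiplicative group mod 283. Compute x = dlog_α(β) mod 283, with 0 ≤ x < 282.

119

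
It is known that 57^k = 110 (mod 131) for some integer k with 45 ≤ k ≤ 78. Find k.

69

Compute 57^45 mod 131 = 32, then multiply by 57 repeatedly:
  57^45=32  57^46=121  57^47=85  57^48=129  57^49=17
  57^50=52  57^51=82  57^52=89  57^53=95  57^54=44
  57^55=19  57^56=35  57^57=30  57^58=7  57^59=6
  57^60=80  57^61=106  57^62=16  57^63=126  57^64=108
  57^65=130  57^66=74  57^67=26  57^68=41  57^69=110
Found 110 at exponent 69.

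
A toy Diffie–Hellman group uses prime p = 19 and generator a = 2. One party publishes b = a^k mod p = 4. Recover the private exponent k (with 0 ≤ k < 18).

2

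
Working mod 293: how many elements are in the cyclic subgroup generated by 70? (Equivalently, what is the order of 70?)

292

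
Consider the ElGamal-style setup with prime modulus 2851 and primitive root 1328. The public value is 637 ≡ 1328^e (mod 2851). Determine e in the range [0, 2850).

Baby-step giant-step with m = ceil(sqrt(2850)) = 54.
Baby table (1328^j mod 2851 for j=0..53):
  0:1  1:1328  2:1666  3:72  4:1533  5:210  6:2333  7:2038
  8:865  9:2618  10:1335  11:2409  12:330  13:2037  14:2388  15:952
  16:1263  17:876  18:120  19:2555  20:350  21:87  22:1496  23:2392
  24:562  25:2225  26:1164  27:550  28:544  29:1129  30:2537  31:2105
  32:1460  33:200  34:457  35:2484  36:145  37:1543  38:2086  39:1887
  40:2758  41:1940  42:1867  43:1857  44:2832  45:427  46:2558  47:1483
  48:2234  49:1712  50:1289  51:1192  52:671  53:1576
Giant step factor: 1328^(-54) ≡ 1794 (mod 2851).
Scan 637·1794^i mod 2851 for i = 0, 1, …:
  i=0: 637   i=1: 2378   i=2: 1036   i=3: 2583
  i=4: 1027   i=5: 692   i=6: 1263
Match at i=6, j=16: e = 6·54 + 16 = 340.

340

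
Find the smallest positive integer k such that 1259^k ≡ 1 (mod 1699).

1698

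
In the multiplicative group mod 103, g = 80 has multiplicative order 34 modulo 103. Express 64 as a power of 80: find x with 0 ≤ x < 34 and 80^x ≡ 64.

28

Successive powers of 80 modulo 103:
  80^0=1  80^1=80  80^2=14  80^3=90  80^4=93  80^5=24
  80^6=66  80^7=27  80^8=100  80^9=69  80^10=61  80^11=39
  80^12=30  80^13=31  80^14=8  80^15=22  80^16=9  80^17=102
  80^18=23  80^19=89  80^20=13  80^21=10  80^22=79  80^23=37
  80^24=76  80^25=3  80^26=34  80^27=42  80^28=64
So 80^28 ≡ 64 (mod 103), giving x = 28.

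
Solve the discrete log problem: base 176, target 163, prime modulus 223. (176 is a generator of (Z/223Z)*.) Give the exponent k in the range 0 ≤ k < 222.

9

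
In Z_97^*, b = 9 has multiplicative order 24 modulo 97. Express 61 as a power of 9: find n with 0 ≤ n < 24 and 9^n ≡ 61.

8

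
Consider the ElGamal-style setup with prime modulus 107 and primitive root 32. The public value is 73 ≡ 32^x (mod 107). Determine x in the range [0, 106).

59

Baby-step giant-step with m = ceil(sqrt(106)) = 11.
Baby table (32^j mod 107 for j=0..10):
  0:1  1:32  2:61  3:26  4:83  5:88  6:34  7:18
  8:41  9:28  10:40
Giant step factor: 32^(-11) ≡ 80 (mod 107).
Scan 73·80^i mod 107 for i = 0, 1, …:
  i=0: 73   i=1: 62   i=2: 38   i=3: 44
  i=4: 96   i=5: 83
Match at i=5, j=4: x = 5·11 + 4 = 59.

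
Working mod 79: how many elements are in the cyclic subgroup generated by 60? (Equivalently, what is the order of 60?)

78

The order of 60 must divide p − 1 = 78 = 2 · 3 · 13.
Divisors: 1, 2, 3, 6, 13, 26, 39, 78.
Check each in increasing order: 60^1 ≡ 60;  60^2 ≡ 45;  60^3 ≡ 14;  60^6 ≡ 38;  60^13 ≡ 56;  60^26 ≡ 55;  60^39 ≡ 78;  60^78 ≡ 1.
Smallest exponent giving 1 is 78.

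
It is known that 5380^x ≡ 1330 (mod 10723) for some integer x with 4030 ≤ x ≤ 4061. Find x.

4037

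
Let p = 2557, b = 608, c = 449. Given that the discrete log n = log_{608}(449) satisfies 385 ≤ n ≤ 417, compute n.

398

Compute 608^385 mod 2557 = 2075, then multiply by 608 repeatedly:
  608^385=2075  608^386=999  608^387=1383  608^388=2168  608^389=1289
  608^390=1270  608^391=2503  608^392=409  608^393=643  608^394=2280
  608^395=346  608^396=694  608^397=47  608^398=449
Found 449 at exponent 398.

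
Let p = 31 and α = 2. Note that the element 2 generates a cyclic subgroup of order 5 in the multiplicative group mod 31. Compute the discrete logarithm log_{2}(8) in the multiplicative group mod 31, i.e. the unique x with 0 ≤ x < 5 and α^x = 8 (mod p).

3

Successive powers of 2 modulo 31:
  2^0=1  2^1=2  2^2=4  2^3=8
So 2^3 ≡ 8 (mod 31), giving x = 3.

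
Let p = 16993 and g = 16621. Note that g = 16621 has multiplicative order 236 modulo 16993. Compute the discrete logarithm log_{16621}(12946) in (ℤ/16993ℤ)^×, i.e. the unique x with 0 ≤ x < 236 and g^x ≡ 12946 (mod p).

Baby-step giant-step with m = ceil(sqrt(236)) = 16.
Baby table (16621^j mod 16993 for j=0..15):
  0:1  1:16621  2:2440  3:9942  4:6050  5:9469  6:12076  7:10873
  8:16571  9:4047  10:6893  11:1747  12:12843  13:14430  14:1828  15:16697
Giant step factor: 16621^(-16) ≡ 9526 (mod 16993).
Scan 12946·9526^i mod 16993 for i = 0, 1, …:
  i=0: 12946   i=1: 5395   i=2: 5938   i=3: 12684
  i=4: 7554   i=5: 11042   i=6: 16415   i=7: 16697
Match at i=7, j=15: x = 7·16 + 15 = 127.

127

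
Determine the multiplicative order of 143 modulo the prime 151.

10

The order of 143 must divide p − 1 = 150 = 2 · 3 · 5^2.
Divisors: 1, 2, 3, 5, 6, 10, 15, 25, 30, 50, 75, 150.
Check each in increasing order: 143^1 ≡ 143;  143^2 ≡ 64;  143^3 ≡ 92;  143^5 ≡ 150;  143^6 ≡ 8;  143^10 ≡ 1.
Smallest exponent giving 1 is 10.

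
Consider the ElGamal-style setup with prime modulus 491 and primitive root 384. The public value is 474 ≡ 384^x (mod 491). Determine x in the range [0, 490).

75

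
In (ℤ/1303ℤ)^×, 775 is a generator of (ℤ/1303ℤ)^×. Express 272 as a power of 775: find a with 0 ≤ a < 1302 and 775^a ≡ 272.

775

Baby-step giant-step with m = ceil(sqrt(1302)) = 37.
Baby table (775^j mod 1303 for j=0..36):
  0:1  1:775  2:1245  3:655  4:758  5:1100  6:338  7:47
  8:1244  9:1183  10:816  11:445  12:883  13:250  14:906  15:1136
  16:875  17:565  18:67  19:1108  20:23  21:886  22:1272  23:732
  24:495  25:543  26:1259  27:1081  28:1249  29:1149  30:526  31:1114
  32:764  33:538  34:1293  35:68  36:580
Giant step factor: 775^(-37) ≡ 819 (mod 1303).
Scan 272·819^i mod 1303 for i = 0, 1, …:
  i=0: 272   i=1: 1258   i=2: 932   i=3: 1053
  i=4: 1124   i=5: 638   i=6: 19   i=7: 1228
  i=8: 1119   i=9: 452     …   i=19: 226
  i=20: 68
Match at i=20, j=35: a = 20·37 + 35 = 775.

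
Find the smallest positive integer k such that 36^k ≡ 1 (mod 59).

The order of 36 must divide p − 1 = 58 = 2 · 29.
Divisors: 1, 2, 29, 58.
Check each in increasing order: 36^1 ≡ 36;  36^2 ≡ 57;  36^29 ≡ 1.
Smallest exponent giving 1 is 29.

29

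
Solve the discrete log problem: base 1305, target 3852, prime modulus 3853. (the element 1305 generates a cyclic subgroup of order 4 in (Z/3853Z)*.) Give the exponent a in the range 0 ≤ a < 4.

2

Successive powers of 1305 modulo 3853:
  1305^0=1  1305^1=1305  1305^2=3852
So 1305^2 ≡ 3852 (mod 3853), giving a = 2.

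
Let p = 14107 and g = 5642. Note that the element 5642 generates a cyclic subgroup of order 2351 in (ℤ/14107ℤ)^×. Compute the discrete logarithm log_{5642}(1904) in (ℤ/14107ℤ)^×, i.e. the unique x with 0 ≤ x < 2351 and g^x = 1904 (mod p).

Baby-step giant-step with m = ceil(sqrt(2351)) = 49.
Baby table (5642^j mod 14107 for j=0..48):
  0:1  1:5642  2:6772  3:5868  4:12234  5:12784  6:12344  7:12696
  8:9593  9:9254  10:1061  11:4794  12:4629  13:4761  14:1834  15:6997
  16:5688  17:12378  18:7026  19:22  20:11268  21:7914  22:2133  23:1115
  24:13215  25:3535  26:11279  27:13548  28:6090  29:9235  30:6719  31:3089
  32:5993  33:12134  34:12864  35:12280  36:4283  37:13502  38:484  39:8077
  40:4824  41:4605  42:10423  43:8590  44:7235  45:8319  46:1809  47:7017
  48:5672
Giant step factor: 5642^(-49) ≡ 9928 (mod 14107).
Scan 1904·9928^i mod 14107 for i = 0, 1, …:
  i=0: 1904   i=1: 13639   i=2: 9006   i=3: 1402
  i=4: 9554   i=5: 10751   i=6: 2366   i=7: 1493
  i=8: 10154   i=9: 290     …   i=29: 10102
  i=30: 5993
Match at i=30, j=32: x = 30·49 + 32 = 1502.

1502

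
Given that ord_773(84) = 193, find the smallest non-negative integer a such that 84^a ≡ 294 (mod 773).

111

Baby-step giant-step with m = ceil(sqrt(193)) = 14.
Baby table (84^j mod 773 for j=0..13):
  0:1  1:84  2:99  3:586  4:525  5:39  6:184  7:769
  8:437  9:377  10:748  11:219  12:617  13:37
Giant step factor: 84^(-14) ≡ 145 (mod 773).
Scan 294·145^i mod 773 for i = 0, 1, …:
  i=0: 294   i=1: 115   i=2: 442   i=3: 704
  i=4: 44   i=5: 196   i=6: 592   i=7: 37
Match at i=7, j=13: a = 7·14 + 13 = 111.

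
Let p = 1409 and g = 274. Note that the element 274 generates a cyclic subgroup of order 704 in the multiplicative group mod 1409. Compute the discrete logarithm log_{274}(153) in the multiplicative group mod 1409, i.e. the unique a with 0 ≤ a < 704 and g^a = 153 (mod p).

624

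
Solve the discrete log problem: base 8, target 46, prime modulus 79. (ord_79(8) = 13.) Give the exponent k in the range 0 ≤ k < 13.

Successive powers of 8 modulo 79:
  8^0=1  8^1=8  8^2=64  8^3=38  8^4=67  8^5=62
  8^6=22  8^7=18  8^8=65  8^9=46
So 8^9 ≡ 46 (mod 79), giving k = 9.

9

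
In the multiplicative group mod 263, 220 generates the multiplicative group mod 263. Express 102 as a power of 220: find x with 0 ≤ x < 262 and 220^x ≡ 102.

Baby-step giant-step with m = ceil(sqrt(262)) = 17.
Baby table (220^j mod 263 for j=0..16):
  0:1  1:220  2:8  3:182  4:64  5:141  6:249  7:76
  8:151  9:82  10:156  11:130  12:196  13:251  14:253  15:167
  16:183
Giant step factor: 220^(-17) ≡ 238 (mod 263).
Scan 102·238^i mod 263 for i = 0, 1, …:
  i=0: 102   i=1: 80   i=2: 104   i=3: 30
  i=4: 39   i=5: 77   i=6: 179   i=7: 259
  i=8: 100   i=9: 130
Match at i=9, j=11: x = 9·17 + 11 = 164.

164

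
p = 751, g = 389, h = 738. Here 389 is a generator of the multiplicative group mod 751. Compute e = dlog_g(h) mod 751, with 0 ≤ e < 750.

559

Baby-step giant-step with m = ceil(sqrt(750)) = 28.
Baby table (389^j mod 751 for j=0..27):
  0:1  1:389  2:370  3:489  4:218  5:690  6:303  7:711
  8:211  9:220  10:717  11:292  12:187  13:647  14:98  15:572
  16:212  17:609  18:336  19:30  20:405  21:586  22:401  23:532
  24:423  25:78  26:302  27:322
Giant step factor: 389^(-28) ≡ 529 (mod 751).
Scan 738·529^i mod 751 for i = 0, 1, …:
  i=0: 738   i=1: 633   i=2: 662   i=3: 232
  i=4: 315   i=5: 664   i=6: 539   i=7: 502
  i=8: 455   i=9: 375     …   i=18: 621
  i=19: 322
Match at i=19, j=27: e = 19·28 + 27 = 559.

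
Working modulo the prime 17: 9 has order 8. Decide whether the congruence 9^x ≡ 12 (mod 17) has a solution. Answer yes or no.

no

⟨9⟩ has order 8; its elements mod 17 are {1, 2, 4, 8, 9, 13, 15, 16}.
12 is not in this set.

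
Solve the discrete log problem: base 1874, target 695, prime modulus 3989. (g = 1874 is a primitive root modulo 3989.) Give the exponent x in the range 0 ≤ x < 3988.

Baby-step giant-step with m = ceil(sqrt(3988)) = 64.
Baby table (1874^j mod 3989 for j=0..63):
  0:1  1:1874  2:1556  3:3974  4:3802  5:594  6:225  7:2805
  8:3057  9:614  10:1804  11:2013  12:2757  13:863  14:1717  15:2524
  16:3011  17:2168  18:2030  19:2703  20:3381  21:1462  22:3334  23:1142
  24:2004  25:1847  26:2815  27:1852  28:218  29:1654  30:143  31:719
  32:3113  33:1844  34:1182  35:1173  36:263  37:2215  38:2350  39:44
  40:2676  41:651  42:3329  43:3739  44:2202  45:1922  46:3750  47:2871
  48:3082  49:3585  50:814  51:1638  52:2071  53:3746  54:3353  55:847
  56:3645  57:1562  58:3251  59:1171  60:504  61:3092  62:2380  63:418
Giant step factor: 1874^(-64) ≡ 823 (mod 3989).
Scan 695·823^i mod 3989 for i = 0, 1, …:
  i=0: 695   i=1: 1558   i=2: 1765   i=3: 599
  i=4: 2330   i=5: 2870   i=6: 522   i=7: 2783
  i=8: 723   i=9: 668     …   i=51: 1415
  i=52: 3746
Match at i=52, j=53: x = 52·64 + 53 = 3381.

3381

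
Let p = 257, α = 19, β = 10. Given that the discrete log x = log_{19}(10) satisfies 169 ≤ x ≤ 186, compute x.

179

Compute 19^169 mod 257 = 14, then multiply by 19 repeatedly:
  19^169=14  19^170=9  19^171=171  19^172=165  19^173=51
  19^174=198  19^175=164  19^176=32  19^177=94  19^178=244
  19^179=10
Found 10 at exponent 179.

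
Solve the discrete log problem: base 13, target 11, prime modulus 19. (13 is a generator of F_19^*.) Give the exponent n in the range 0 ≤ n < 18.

6

Successive powers of 13 modulo 19:
  13^0=1  13^1=13  13^2=17  13^3=12  13^4=4  13^5=14
  13^6=11
So 13^6 ≡ 11 (mod 19), giving n = 6.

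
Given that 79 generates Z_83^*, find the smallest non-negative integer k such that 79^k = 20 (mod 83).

35

Baby-step giant-step with m = ceil(sqrt(82)) = 10.
Baby table (79^j mod 83 for j=0..9):
  0:1  1:79  2:16  3:19  4:7  5:55  6:29  7:50
  8:49  9:53
Giant step factor: 79^(-10) ≡ 9 (mod 83).
Scan 20·9^i mod 83 for i = 0, 1, …:
  i=0: 20   i=1: 14   i=2: 43   i=3: 55
Match at i=3, j=5: k = 3·10 + 5 = 35.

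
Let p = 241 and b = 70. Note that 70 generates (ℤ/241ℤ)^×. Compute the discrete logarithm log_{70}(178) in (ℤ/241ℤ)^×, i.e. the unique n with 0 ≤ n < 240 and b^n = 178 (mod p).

205

Baby-step giant-step with m = ceil(sqrt(240)) = 16.
Baby table (70^j mod 241 for j=0..15):
  0:1  1:70  2:80  3:57  4:134  5:222  6:116  7:167
  8:122  9:105  10:120  11:206  12:201  13:92  14:174  15:130
Giant step factor: 70^(-16) ≡ 54 (mod 241).
Scan 178·54^i mod 241 for i = 0, 1, …:
  i=0: 178   i=1: 213   i=2: 175   i=3: 51
  i=4: 103   i=5: 19   i=6: 62   i=7: 215
  i=8: 42   i=9: 99   i=10: 44   i=11: 207
  i=12: 92
Match at i=12, j=13: n = 12·16 + 13 = 205.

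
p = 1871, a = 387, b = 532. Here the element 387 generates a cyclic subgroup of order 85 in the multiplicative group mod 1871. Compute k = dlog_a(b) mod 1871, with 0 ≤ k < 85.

47

Baby-step giant-step with m = ceil(sqrt(85)) = 10.
Baby table (387^j mod 1871 for j=0..9):
  0:1  1:387  2:89  3:765  4:437  5:729  6:1473  7:1267
  8:127  9:503
Giant step factor: 387^(-10) ≡ 243 (mod 1871).
Scan 532·243^i mod 1871 for i = 0, 1, …:
  i=0: 532   i=1: 177   i=2: 1849   i=3: 267
  i=4: 1267
Match at i=4, j=7: k = 4·10 + 7 = 47.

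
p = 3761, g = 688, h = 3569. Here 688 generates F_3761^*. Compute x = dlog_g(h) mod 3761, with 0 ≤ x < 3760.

1817

Baby-step giant-step with m = ceil(sqrt(3760)) = 62.
Baby table (688^j mod 3761 for j=0..61):
  0:1  1:688  2:3219  3:3204  4:406  5:1014  6:1847  7:3279
  8:3113  9:1735  10:1443  11:3641  12:182  13:1103  14:2903  15:173
  16:2433  17:259  18:1425  19:2540  20:2416  21:3607  22:3117  23:726
  24:3036  25:1413  26:1806  27:1398  28:2769  29:2006  30:3602  31:3438
  32:3436  33:2060  34:3144  35:497  36:3446  37:1418  38:1485  39:2449
  40:3745  41:275  42:1150  43:1390  44:1026  45:2581  46:536  47:190
  48:2846  49:2328  50:3239  51:1920  52:849  53:1157  54:2445  55:993
  56:2443  57:3378  58:3527  59:731  60:2715  61:2464
Giant step factor: 688^(-62) ≡ 461 (mod 3761).
Scan 3569·461^i mod 3761 for i = 0, 1, …:
  i=0: 3569   i=1: 1752   i=2: 2818   i=3: 1553
  i=4: 1343   i=5: 2319   i=6: 935   i=7: 2281
  i=8: 2222   i=9: 1350     …   i=28: 3122
  i=29: 2540
Match at i=29, j=19: x = 29·62 + 19 = 1817.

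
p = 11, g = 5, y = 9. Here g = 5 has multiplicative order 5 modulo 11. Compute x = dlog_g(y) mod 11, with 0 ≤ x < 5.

4

Successive powers of 5 modulo 11:
  5^0=1  5^1=5  5^2=3  5^3=4  5^4=9
So 5^4 ≡ 9 (mod 11), giving x = 4.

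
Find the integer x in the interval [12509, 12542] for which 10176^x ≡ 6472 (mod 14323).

Compute 10176^12509 mod 14323 = 12747, then multiply by 10176 repeatedly:
  10176^12509=12747  10176^12510=4384  10176^12511=9762  10176^12512=8107  10176^12513=10675
  10176^12514=3168  10176^12515=10818  10176^12516=11713  10176^12517=9805  10176^12518=1662
  10176^12519=11372  10176^12520=5955  10176^12521=11790  10176^12522=5592  10176^12523=13236
  10176^12524=10367  10176^12525=5697  10176^12526=7491  10176^12527=1410  10176^12528=10837
  10176^12529=4535  10176^12530=13777  10176^12531=1228  10176^12532=6472
Found 6472 at exponent 12532.

12532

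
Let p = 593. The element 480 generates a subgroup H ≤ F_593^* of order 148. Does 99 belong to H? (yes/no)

no

99 ∈ ⟨480⟩ iff 99^148 ≡ 1 (mod 593), since |⟨480⟩| = 148.
99^148 mod 593 = 516.
Since 516 ≠ 1, 99 does not lie in the subgroup.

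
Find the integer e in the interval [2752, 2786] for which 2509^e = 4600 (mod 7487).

2775

Compute 2509^2752 mod 7487 = 6645, then multiply by 2509 repeatedly:
  2509^2752=6645  2509^2753=6243  2509^2754=883  2509^2755=6782  2509^2756=5574
  2509^2757=6937  2509^2758=5145  2509^2759=1217  2509^2760=6244  2509^2761=3392
  2509^2762=5296  2509^2763=5726  2509^2764=6468  2509^2765=3883  2509^2766=1860
  2509^2767=2339  2509^2768=6230  2509^2769=5701  2509^2770=3639  2509^2771=3598
  2509^2772=5547  2509^2773=6577  2509^2774=345  2509^2775=4600
Found 4600 at exponent 2775.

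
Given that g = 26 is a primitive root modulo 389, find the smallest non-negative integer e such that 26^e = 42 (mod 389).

Baby-step giant-step with m = ceil(sqrt(388)) = 20.
Baby table (26^j mod 389 for j=0..19):
  0:1  1:26  2:287  3:71  4:290  5:149  6:373  7:362
  8:76  9:31  10:28  11:339  12:256  13:43  14:340  15:282
  16:330  17:22  18:183  19:90
Giant step factor: 26^(-20) ≡ 65 (mod 389).
Scan 42·65^i mod 389 for i = 0, 1, …:
  i=0: 42   i=1: 7   i=2: 66   i=3: 11
  i=4: 326   i=5: 184   i=6: 290
Match at i=6, j=4: e = 6·20 + 4 = 124.

124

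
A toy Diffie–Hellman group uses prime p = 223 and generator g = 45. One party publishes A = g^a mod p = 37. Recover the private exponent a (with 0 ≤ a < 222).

170

Baby-step giant-step with m = ceil(sqrt(222)) = 15.
Baby table (45^j mod 223 for j=0..14):
  0:1  1:45  2:18  3:141  4:101  5:85  6:34  7:192
  8:166  9:111  10:89  11:214  12:41  13:61  14:69
Giant step factor: 45^(-15) ≡ 118 (mod 223).
Scan 37·118^i mod 223 for i = 0, 1, …:
  i=0: 37   i=1: 129   i=2: 58   i=3: 154
  i=4: 109   i=5: 151   i=6: 201   i=7: 80
  i=8: 74   i=9: 35   i=10: 116   i=11: 85
Match at i=11, j=5: a = 11·15 + 5 = 170.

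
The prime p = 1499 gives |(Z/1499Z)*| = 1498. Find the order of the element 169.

749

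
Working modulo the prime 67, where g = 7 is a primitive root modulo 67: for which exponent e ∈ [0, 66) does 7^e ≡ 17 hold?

Successive powers of 7 modulo 67:
  7^0=1  7^1=7  7^2=49  7^3=8  7^4=56  7^5=57
  7^6=64  7^7=46  7^8=54  7^9=43  7^10=33  7^11=30
  7^12=9  7^13=63  7^14=39  7^15=5  7^16=35  7^17=44
  7^18=40  7^19=12  7^20=17
So 7^20 ≡ 17 (mod 67), giving e = 20.

20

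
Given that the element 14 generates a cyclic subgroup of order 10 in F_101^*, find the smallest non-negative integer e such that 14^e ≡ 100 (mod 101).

5

Successive powers of 14 modulo 101:
  14^0=1  14^1=14  14^2=95  14^3=17  14^4=36  14^5=100
So 14^5 ≡ 100 (mod 101), giving e = 5.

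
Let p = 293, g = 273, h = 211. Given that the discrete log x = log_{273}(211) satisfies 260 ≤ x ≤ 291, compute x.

270

Compute 273^260 mod 293 = 258, then multiply by 273 repeatedly:
  273^260=258  273^261=114  273^262=64  273^263=185  273^264=109
  273^265=164  273^266=236  273^267=261  273^268=54  273^269=92
  273^270=211
Found 211 at exponent 270.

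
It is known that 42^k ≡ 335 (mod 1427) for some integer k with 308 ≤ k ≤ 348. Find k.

335

Compute 42^308 mod 1427 = 422, then multiply by 42 repeatedly:
  42^308=422  42^309=600  42^310=941  42^311=993  42^312=323
  42^313=723  42^314=399  42^315=1061  42^316=325  42^317=807
  42^318=1073  42^319=829  42^320=570  42^321=1108  42^322=872
  42^323=949  42^324=1329  42^325=165  42^326=1222  42^327=1379
  42^328=838  42^329=948  42^330=1287  42^331=1255  42^332=1338
  42^333=543  42^334=1401  42^335=335
Found 335 at exponent 335.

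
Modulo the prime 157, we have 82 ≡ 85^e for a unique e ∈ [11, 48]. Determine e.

42

Compute 85^11 mod 157 = 88, then multiply by 85 repeatedly:
  85^11=88  85^12=101  85^13=107  85^14=146  85^15=7
  85^16=124  85^17=21  85^18=58  85^19=63  85^20=17
  85^21=32  85^22=51  85^23=96  85^24=153  85^25=131
  85^26=145  85^27=79  85^28=121  85^29=80  85^30=49
  85^31=83  85^32=147  85^33=92  85^34=127  85^35=119
  85^36=67  85^37=43  85^38=44  85^39=129  85^40=132
  85^41=73  85^42=82
Found 82 at exponent 42.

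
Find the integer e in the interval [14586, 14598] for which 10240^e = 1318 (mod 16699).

14596

Compute 10240^14586 mod 16699 = 5743, then multiply by 10240 repeatedly:
  10240^14586=5743  10240^14587=11141  10240^14588=12971  10240^14589=15893  10240^14590=12565
  10240^14591=16504  10240^14592=7080  10240^14593=8841  10240^14594=6561  10240^14595=4563
  10240^14596=1318
Found 1318 at exponent 14596.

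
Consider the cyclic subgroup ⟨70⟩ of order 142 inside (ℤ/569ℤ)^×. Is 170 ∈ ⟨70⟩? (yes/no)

170 ∈ ⟨70⟩ iff 170^142 ≡ 1 (mod 569), since |⟨70⟩| = 142.
170^142 mod 569 = 1.
Since 1 = 1, 170 lies in the subgroup.

yes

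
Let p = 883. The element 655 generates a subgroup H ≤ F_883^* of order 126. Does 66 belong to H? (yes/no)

no

66 ∈ ⟨655⟩ iff 66^126 ≡ 1 (mod 883), since |⟨655⟩| = 126.
66^126 mod 883 = 626.
Since 626 ≠ 1, 66 does not lie in the subgroup.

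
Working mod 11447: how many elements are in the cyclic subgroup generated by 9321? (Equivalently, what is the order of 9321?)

The order of 9321 must divide p − 1 = 11446 = 2 · 59 · 97.
Divisors: 1, 2, 59, 97, 118, 194, 5723, 11446.
Check each in increasing order: 9321^1 ≡ 9321;  9321^2 ≡ 9758;  9321^59 ≡ 1712;  9321^97 ≡ 597;  9321^118 ≡ 512;  9321^194 ≡ 1552;  9321^5723 ≡ 11446;  9321^11446 ≡ 1.
Smallest exponent giving 1 is 11446.

11446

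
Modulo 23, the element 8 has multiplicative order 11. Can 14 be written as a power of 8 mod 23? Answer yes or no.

⟨8⟩ has order 11; its elements mod 23 are {1, 2, 3, 4, 6, 8, 9, 12, 13, 16, 18}.
14 is not in this set.

no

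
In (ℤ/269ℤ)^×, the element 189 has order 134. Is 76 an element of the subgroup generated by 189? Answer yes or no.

76 ∈ ⟨189⟩ iff 76^134 ≡ 1 (mod 269), since |⟨189⟩| = 134.
76^134 mod 269 = 268.
Since 268 ≠ 1, 76 does not lie in the subgroup.

no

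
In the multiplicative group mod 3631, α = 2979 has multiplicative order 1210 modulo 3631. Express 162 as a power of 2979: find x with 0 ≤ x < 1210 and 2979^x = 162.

Baby-step giant-step with m = ceil(sqrt(1210)) = 35.
Baby table (2979^j mod 3631 for j=0..34):
  0:1  1:2979  2:277  3:946  4:478  5:610  6:1690  7:1944
  8:3362  9:1100  10:1738  11:3327  12:2134  13:2936  14:2896  15:3559
  16:3372  17:1842  18:877  19:1894  20:3283  21:1774  22:1641  23:1213
  24:682  25:1949  26:102  27:2485  28:2837  29:2086  30:1553  31:493
  32:1723  33:2214  34:1610
Giant step factor: 2979^(-35) ≡ 865 (mod 3631).
Scan 162·865^i mod 3631 for i = 0, 1, …:
  i=0: 162   i=1: 2152   i=2: 2408   i=3: 2357
  i=4: 1814   i=5: 518   i=6: 1457   i=7: 348
  i=8: 3278   i=9: 3290     …   i=23: 2172
  i=24: 1553
Match at i=24, j=30: x = 24·35 + 30 = 870.

870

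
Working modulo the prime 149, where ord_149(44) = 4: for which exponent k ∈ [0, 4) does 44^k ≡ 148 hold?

2

Successive powers of 44 modulo 149:
  44^0=1  44^1=44  44^2=148
So 44^2 ≡ 148 (mod 149), giving k = 2.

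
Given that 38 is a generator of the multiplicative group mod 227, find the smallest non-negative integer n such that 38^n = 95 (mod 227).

121

Baby-step giant-step with m = ceil(sqrt(226)) = 16.
Baby table (38^j mod 227 for j=0..15):
  0:1  1:38  2:82  3:165  4:141  5:137  6:212  7:111
  8:132  9:22  10:155  11:215  12:225  13:151  14:63  15:124
Giant step factor: 38^(-16) ≡ 33 (mod 227).
Scan 95·33^i mod 227 for i = 0, 1, …:
  i=0: 95   i=1: 184   i=2: 170   i=3: 162
  i=4: 125   i=5: 39   i=6: 152   i=7: 22
Match at i=7, j=9: n = 7·16 + 9 = 121.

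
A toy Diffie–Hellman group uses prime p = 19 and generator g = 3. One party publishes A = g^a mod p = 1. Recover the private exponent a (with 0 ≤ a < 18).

Successive powers of 3 modulo 19:
  3^0=1
So 3^0 ≡ 1 (mod 19), giving a = 0.

0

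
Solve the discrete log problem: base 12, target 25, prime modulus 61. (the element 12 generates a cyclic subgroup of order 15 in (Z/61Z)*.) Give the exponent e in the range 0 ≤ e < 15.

Successive powers of 12 modulo 61:
  12^0=1  12^1=12  12^2=22  12^3=20  12^4=57  12^5=13
  12^6=34  12^7=42  12^8=16  12^9=9  12^10=47  12^11=15
  12^12=58  12^13=25
So 12^13 ≡ 25 (mod 61), giving e = 13.

13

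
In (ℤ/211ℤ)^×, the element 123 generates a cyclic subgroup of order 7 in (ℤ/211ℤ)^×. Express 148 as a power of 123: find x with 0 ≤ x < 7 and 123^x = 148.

Successive powers of 123 modulo 211:
  123^0=1  123^1=123  123^2=148
So 123^2 ≡ 148 (mod 211), giving x = 2.

2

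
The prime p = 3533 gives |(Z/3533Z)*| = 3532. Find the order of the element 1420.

3532

The order of 1420 must divide p − 1 = 3532 = 2^2 · 883.
Divisors: 1, 2, 4, 883, 1766, 3532.
Check each in increasing order: 1420^1 ≡ 1420;  1420^2 ≡ 2590;  1420^4 ≡ 2466;  1420^883 ≡ 2985;  1420^1766 ≡ 3532;  1420^3532 ≡ 1.
Smallest exponent giving 1 is 3532.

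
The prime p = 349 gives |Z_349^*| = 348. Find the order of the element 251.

The order of 251 must divide p − 1 = 348 = 2^2 · 3 · 29.
Divisors: 1, 2, 3, 4, 6, 12, 29, 58, 87, 116, 174, 348.
Check each in increasing order: 251^1 ≡ 251;  251^2 ≡ 181;  251^3 ≡ 61;  251^4 ≡ 304;  251^6 ≡ 231;  251^12 ≡ 313;  251^29 ≡ 136;  251^58 ≡ 348;  251^87 ≡ 213;  251^116 ≡ 1.
Smallest exponent giving 1 is 116.

116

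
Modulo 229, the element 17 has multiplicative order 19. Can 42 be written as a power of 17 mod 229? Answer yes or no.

yes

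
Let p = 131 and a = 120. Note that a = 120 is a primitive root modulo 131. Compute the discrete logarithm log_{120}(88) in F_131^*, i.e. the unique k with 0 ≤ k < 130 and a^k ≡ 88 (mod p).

109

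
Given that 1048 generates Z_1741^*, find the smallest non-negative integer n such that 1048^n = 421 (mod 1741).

1355

Baby-step giant-step with m = ceil(sqrt(1740)) = 42.
Baby table (1048^j mod 1741 for j=0..41):
  0:1  1:1048  2:1474  3:485  4:1649  5:1080  6:190  7:646
  8:1500  9:1618  10:1671  11:1503  12:1280  13:870  14:1217  15:1004
  16:628  17:46  18:1201  19:1646  20:1418  21:991  22:932  23:35
  24:119  25:1101  26:1306  27:262  28:1239  29:1427  30:1718  31:270
  32:918  33:1032  34:375  35:1275  36:853  37:811  38:320  39:1088
  40:1610  41:251
Giant step factor: 1048^(-42) ≡ 621 (mod 1741).
Scan 421·621^i mod 1741 for i = 0, 1, …:
  i=0: 421   i=1: 291   i=2: 1388   i=3: 153
  i=4: 999   i=5: 583   i=6: 1656   i=7: 1186
  i=8: 63   i=9: 821     …   i=31: 936
  i=32: 1503
Match at i=32, j=11: n = 32·42 + 11 = 1355.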